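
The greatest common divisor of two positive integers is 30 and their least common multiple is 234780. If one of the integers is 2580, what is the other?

For two integers, gcd × lcm = product, so the other is (30 × 234780) / 2580 = 7043400 / 2580 = 2730.

2730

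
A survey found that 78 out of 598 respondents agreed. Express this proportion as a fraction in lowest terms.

78 = 2 × 3 × 13
598 = 2 × 13 × 23
gcd(78, 598) = 2 × 13 = 26.
Divide numerator and denominator by 26: 78/598 = 3/23.

3/23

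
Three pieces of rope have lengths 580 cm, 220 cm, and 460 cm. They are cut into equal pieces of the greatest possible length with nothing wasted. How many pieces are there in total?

Piece length = gcd(580, 220, 460).
580 = 2^2 × 5 × 29
220 = 2^2 × 5 × 11
460 = 2^2 × 5 × 23
gcd(580, 220, 460) = 2^2 × 5 = 20.
Total pieces = 580/20 + 220/20 + 460/20 = 29 + 11 + 23 = 63.

63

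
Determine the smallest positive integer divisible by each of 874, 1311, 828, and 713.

874 = 2 × 19 × 23
1311 = 3 × 19 × 23
828 = 2^2 × 3^2 × 23
713 = 23 × 31
LCM(874, 1311, 828, 713) = 2^2 × 3^2 × 19 × 23 × 31 = 487692.

487692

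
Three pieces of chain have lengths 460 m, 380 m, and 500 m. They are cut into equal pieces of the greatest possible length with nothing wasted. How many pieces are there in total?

Piece length = gcd(460, 380, 500).
460 = 2^2 × 5 × 23
380 = 2^2 × 5 × 19
500 = 2^2 × 5^3
gcd(460, 380, 500) = 2^2 × 5 = 20.
Total pieces = 460/20 + 380/20 + 500/20 = 23 + 19 + 25 = 67.

67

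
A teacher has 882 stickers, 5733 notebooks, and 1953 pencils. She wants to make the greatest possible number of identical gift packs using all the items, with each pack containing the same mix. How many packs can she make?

The pack count must divide each quantity, so the greatest is gcd(882, 5733, 1953).
882 = 2 × 3^2 × 7^2
5733 = 3^2 × 7^2 × 13
1953 = 3^2 × 7 × 31
gcd(882, 5733, 1953) = 3^2 × 7 = 63.

63 packs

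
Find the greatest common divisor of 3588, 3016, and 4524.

3588 = 2^2 × 3 × 13 × 23
3016 = 2^3 × 13 × 29
4524 = 2^2 × 3 × 13 × 29
gcd(3588, 3016, 4524) = 2^2 × 13 = 52.

52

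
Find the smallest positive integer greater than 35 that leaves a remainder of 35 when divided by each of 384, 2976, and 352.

N − 35 must be a common multiple of 384, 2976, and 352.
384 = 2^7 × 3
2976 = 2^5 × 3 × 31
352 = 2^5 × 11
LCM(384, 2976, 352) = 2^7 × 3 × 11 × 31 = 130944.
Smallest N > 35 is LCM + 35 = 130944 + 35 = 130979.

130979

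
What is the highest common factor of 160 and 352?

32

160 = 2^5 × 5
352 = 2^5 × 11
gcd(160, 352) = 2^5 = 32.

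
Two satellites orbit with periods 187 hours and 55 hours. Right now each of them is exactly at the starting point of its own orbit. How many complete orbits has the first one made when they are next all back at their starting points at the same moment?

5 orbits

All finish a whole number of cycles simultaneously at t = LCM of the periods.
187 = 11 × 17
55 = 5 × 11
LCM(187, 55) = 5 × 11 × 17 = 935.
Orbits for period 187: 935 / 187 = 5.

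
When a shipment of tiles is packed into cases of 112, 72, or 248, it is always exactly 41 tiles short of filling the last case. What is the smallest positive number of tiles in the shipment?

Being 41 short of a full case of size k means N ≡ −41 (mod k), i.e. N + 41 is a multiple of each size.
112 = 2^4 × 7
72 = 2^3 × 3^2
248 = 2^3 × 31
LCM(112, 72, 248) = 2^4 × 3^2 × 7 × 31 = 31248.
Smallest positive N is 31248 − 41 = 31207.

31207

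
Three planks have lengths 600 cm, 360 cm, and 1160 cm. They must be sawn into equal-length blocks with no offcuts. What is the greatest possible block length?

40 cm

The block length must divide every plank, so the greatest is gcd(600, 360, 1160).
600 = 2^3 × 3 × 5^2
360 = 2^3 × 3^2 × 5
1160 = 2^3 × 5 × 29
gcd(600, 360, 1160) = 2^3 × 5 = 40.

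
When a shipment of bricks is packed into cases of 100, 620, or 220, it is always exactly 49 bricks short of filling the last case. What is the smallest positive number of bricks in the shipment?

34051

Being 49 short of a full case of size k means N ≡ −49 (mod k), i.e. N + 49 is a multiple of each size.
100 = 2^2 × 5^2
620 = 2^2 × 5 × 31
220 = 2^2 × 5 × 11
LCM(100, 620, 220) = 2^2 × 5^2 × 11 × 31 = 34100.
Smallest positive N is 34100 − 49 = 34051.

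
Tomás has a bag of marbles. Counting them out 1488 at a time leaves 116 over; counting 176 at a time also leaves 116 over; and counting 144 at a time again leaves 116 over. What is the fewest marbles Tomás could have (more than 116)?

N − 116 must be a common multiple of 1488, 176, and 144.
1488 = 2^4 × 3 × 31
176 = 2^4 × 11
144 = 2^4 × 3^2
LCM(1488, 176, 144) = 2^4 × 3^2 × 11 × 31 = 49104.
Smallest N > 116 is LCM + 116 = 49104 + 116 = 49220.

49220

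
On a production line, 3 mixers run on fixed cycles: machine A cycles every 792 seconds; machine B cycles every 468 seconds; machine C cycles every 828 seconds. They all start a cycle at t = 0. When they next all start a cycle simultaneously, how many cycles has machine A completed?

299 cycles

All finish a whole number of cycles simultaneously at t = LCM of the periods.
792 = 2^3 × 3^2 × 11
468 = 2^2 × 3^2 × 13
828 = 2^2 × 3^2 × 23
LCM(792, 468, 828) = 2^3 × 3^2 × 11 × 13 × 23 = 236808.
Cycles for period 792: 236808 / 792 = 299.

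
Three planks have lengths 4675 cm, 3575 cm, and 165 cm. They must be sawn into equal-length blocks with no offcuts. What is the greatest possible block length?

55 cm

The block length must divide every plank, so the greatest is gcd(4675, 3575, 165).
4675 = 5^2 × 11 × 17
3575 = 5^2 × 11 × 13
165 = 3 × 5 × 11
gcd(4675, 3575, 165) = 5 × 11 = 55.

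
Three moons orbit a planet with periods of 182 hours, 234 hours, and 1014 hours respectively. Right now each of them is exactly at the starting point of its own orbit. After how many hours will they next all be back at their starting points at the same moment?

21294 hours

We need the least common multiple of the intervals.
182 = 2 × 7 × 13
234 = 2 × 3^2 × 13
1014 = 2 × 3 × 13^2
LCM(182, 234, 1014) = 2 × 3^2 × 7 × 13^2 = 21294.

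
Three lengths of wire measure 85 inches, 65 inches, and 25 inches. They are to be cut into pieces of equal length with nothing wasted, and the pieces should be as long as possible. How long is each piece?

Each piece length must divide every original length, so the longest possible is gcd(85, 65, 25).
85 = 5 × 17
65 = 5 × 13
25 = 5^2
gcd(85, 65, 25) = 5.

5 inches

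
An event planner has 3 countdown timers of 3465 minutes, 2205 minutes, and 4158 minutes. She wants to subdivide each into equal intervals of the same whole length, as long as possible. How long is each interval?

63 minutes

The interval must divide each timer length; the longest such is the gcd.
3465 = 3^2 × 5 × 7 × 11
2205 = 3^2 × 5 × 7^2
4158 = 2 × 3^3 × 7 × 11
gcd(3465, 2205, 4158) = 3^2 × 7 = 63.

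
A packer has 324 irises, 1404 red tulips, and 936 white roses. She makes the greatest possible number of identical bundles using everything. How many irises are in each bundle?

9

Number of bundles = gcd(324, 1404, 936).
324 = 2^2 × 3^4
1404 = 2^2 × 3^3 × 13
936 = 2^3 × 3^2 × 13
gcd(324, 1404, 936) = 2^2 × 3^2 = 36.
irises per bundle = 324 / 36 = 9.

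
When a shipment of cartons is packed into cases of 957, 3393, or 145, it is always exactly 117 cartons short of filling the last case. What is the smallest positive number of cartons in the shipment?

186498

Being 117 short of a full case of size k means N ≡ −117 (mod k), i.e. N + 117 is a multiple of each size.
957 = 3 × 11 × 29
3393 = 3^2 × 13 × 29
145 = 5 × 29
LCM(957, 3393, 145) = 3^2 × 5 × 11 × 13 × 29 = 186615.
Smallest positive N is 186615 − 117 = 186498.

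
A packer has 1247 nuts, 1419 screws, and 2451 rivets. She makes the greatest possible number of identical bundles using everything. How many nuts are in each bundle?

29

Number of bundles = gcd(1247, 1419, 2451).
1247 = 29 × 43
1419 = 3 × 11 × 43
2451 = 3 × 19 × 43
gcd(1247, 1419, 2451) = 43.
nuts per bundle = 1247 / 43 = 29.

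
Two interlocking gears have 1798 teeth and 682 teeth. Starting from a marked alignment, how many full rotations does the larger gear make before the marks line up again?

All finish a whole number of cycles simultaneously at t = LCM of the periods.
1798 = 2 × 29 × 31
682 = 2 × 11 × 31
LCM(1798, 682) = 2 × 11 × 29 × 31 = 19778.
Rotations for period 1798: 19778 / 1798 = 11.

11 rotations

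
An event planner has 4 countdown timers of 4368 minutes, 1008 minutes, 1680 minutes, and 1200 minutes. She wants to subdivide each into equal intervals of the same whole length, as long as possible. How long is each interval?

48 minutes

The interval must divide each timer length; the longest such is the gcd.
4368 = 2^4 × 3 × 7 × 13
1008 = 2^4 × 3^2 × 7
1680 = 2^4 × 3 × 5 × 7
1200 = 2^4 × 3 × 5^2
gcd(4368, 1008, 1680, 1200) = 2^4 × 3 = 48.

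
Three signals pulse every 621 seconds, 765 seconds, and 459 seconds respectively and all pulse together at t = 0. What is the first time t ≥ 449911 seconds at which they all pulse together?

475065 seconds

Joint pulses occur at multiples of LCM(621, 765, 459).
621 = 3^3 × 23
765 = 3^2 × 5 × 17
459 = 3^3 × 17
LCM(621, 765, 459) = 3^3 × 5 × 17 × 23 = 52785.
Smallest multiple of 52785 that is ≥ 449911: ⌈449911/52785⌉ × 52785 = 9 × 52785 = 475065.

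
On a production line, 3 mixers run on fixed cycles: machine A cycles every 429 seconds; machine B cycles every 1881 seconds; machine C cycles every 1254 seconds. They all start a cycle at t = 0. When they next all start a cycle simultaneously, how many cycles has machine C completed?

39 cycles

They are all back at their starting positions together after one LCM of the periods.
429 = 3 × 11 × 13
1881 = 3^2 × 11 × 19
1254 = 2 × 3 × 11 × 19
LCM(429, 1881, 1254) = 2 × 3^2 × 11 × 13 × 19 = 48906.
Cycles for period 1254: 48906 / 1254 = 39.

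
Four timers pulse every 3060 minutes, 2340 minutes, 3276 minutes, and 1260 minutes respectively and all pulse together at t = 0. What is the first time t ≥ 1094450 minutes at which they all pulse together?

Joint pulses occur at multiples of LCM(3060, 2340, 3276, 1260).
3060 = 2^2 × 3^2 × 5 × 17
2340 = 2^2 × 3^2 × 5 × 13
3276 = 2^2 × 3^2 × 7 × 13
1260 = 2^2 × 3^2 × 5 × 7
LCM(3060, 2340, 3276, 1260) = 2^2 × 3^2 × 5 × 7 × 13 × 17 = 278460.
Smallest multiple of 278460 that is ≥ 1094450: ⌈1094450/278460⌉ × 278460 = 4 × 278460 = 1113840.

1113840 minutes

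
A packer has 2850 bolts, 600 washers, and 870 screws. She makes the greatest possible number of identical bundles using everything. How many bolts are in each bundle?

95

Number of bundles = gcd(2850, 600, 870).
2850 = 2 × 3 × 5^2 × 19
600 = 2^3 × 3 × 5^2
870 = 2 × 3 × 5 × 29
gcd(2850, 600, 870) = 2 × 3 × 5 = 30.
bolts per bundle = 2850 / 30 = 95.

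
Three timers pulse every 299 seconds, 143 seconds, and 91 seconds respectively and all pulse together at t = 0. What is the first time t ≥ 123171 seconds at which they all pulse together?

Joint pulses occur at multiples of LCM(299, 143, 91).
299 = 13 × 23
143 = 11 × 13
91 = 7 × 13
LCM(299, 143, 91) = 7 × 11 × 13 × 23 = 23023.
Smallest multiple of 23023 that is ≥ 123171: ⌈123171/23023⌉ × 23023 = 6 × 23023 = 138138.

138138 seconds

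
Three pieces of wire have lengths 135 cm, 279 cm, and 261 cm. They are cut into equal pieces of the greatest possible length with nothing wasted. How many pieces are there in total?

75

Piece length = gcd(135, 279, 261).
135 = 3^3 × 5
279 = 3^2 × 31
261 = 3^2 × 29
gcd(135, 279, 261) = 3^2 = 9.
Total pieces = 135/9 + 279/9 + 261/9 = 15 + 31 + 29 = 75.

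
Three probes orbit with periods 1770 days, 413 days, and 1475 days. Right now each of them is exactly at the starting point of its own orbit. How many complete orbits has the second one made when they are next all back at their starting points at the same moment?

They are all back at their starting positions together after one LCM of the periods.
1770 = 2 × 3 × 5 × 59
413 = 7 × 59
1475 = 5^2 × 59
LCM(1770, 413, 1475) = 2 × 3 × 5^2 × 7 × 59 = 61950.
Orbits for period 413: 61950 / 413 = 150.

150 orbits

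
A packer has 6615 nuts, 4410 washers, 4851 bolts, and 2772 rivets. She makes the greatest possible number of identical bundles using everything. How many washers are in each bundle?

70

Number of bundles = gcd(6615, 4410, 4851, 2772).
6615 = 3^3 × 5 × 7^2
4410 = 2 × 3^2 × 5 × 7^2
4851 = 3^2 × 7^2 × 11
2772 = 2^2 × 3^2 × 7 × 11
gcd(6615, 4410, 4851, 2772) = 3^2 × 7 = 63.
washers per bundle = 4410 / 63 = 70.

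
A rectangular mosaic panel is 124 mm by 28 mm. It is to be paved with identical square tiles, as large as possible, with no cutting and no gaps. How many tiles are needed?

217

Tile side = gcd(124, 28).
124 = 2^2 × 31
28 = 2^2 × 7
gcd(124, 28) = 2^2 = 4.
Tiles: (124/4) × (28/4) = 31 × 7 = 217.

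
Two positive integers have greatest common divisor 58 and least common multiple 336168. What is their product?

For any two positive integers, gcd × lcm = product = 58 × 336168 = 19497744.

19497744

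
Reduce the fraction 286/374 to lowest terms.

13/17

286 = 2 × 11 × 13
374 = 2 × 11 × 17
gcd(286, 374) = 2 × 11 = 22.
Divide numerator and denominator by 22: 286/374 = 13/17.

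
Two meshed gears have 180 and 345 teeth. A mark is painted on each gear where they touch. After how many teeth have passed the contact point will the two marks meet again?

The first simultaneous occurrence is after LCM of the individual periods.
180 = 2^2 × 3^2 × 5
345 = 3 × 5 × 23
LCM(180, 345) = 2^2 × 3^2 × 5 × 23 = 4140.

4140 teeth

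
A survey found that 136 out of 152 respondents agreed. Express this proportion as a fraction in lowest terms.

17/19

136 = 2^3 × 17
152 = 2^3 × 19
gcd(136, 152) = 2^3 = 8.
Divide numerator and denominator by 8: 136/152 = 17/19.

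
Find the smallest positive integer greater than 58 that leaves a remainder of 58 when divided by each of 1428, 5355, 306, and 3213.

64318

N − 58 must be a common multiple of 1428, 5355, 306, and 3213.
1428 = 2^2 × 3 × 7 × 17
5355 = 3^2 × 5 × 7 × 17
306 = 2 × 3^2 × 17
3213 = 3^3 × 7 × 17
LCM(1428, 5355, 306, 3213) = 2^2 × 3^3 × 5 × 7 × 17 = 64260.
Smallest N > 58 is LCM + 58 = 64260 + 58 = 64318.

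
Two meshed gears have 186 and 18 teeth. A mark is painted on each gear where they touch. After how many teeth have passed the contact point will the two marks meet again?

We need the least common multiple of the intervals.
186 = 2 × 3 × 31
18 = 2 × 3^2
LCM(186, 18) = 2 × 3^2 × 31 = 558.

558 teeth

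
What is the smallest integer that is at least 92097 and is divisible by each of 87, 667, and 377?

The integer must be a common multiple of 87, 667, and 377, so a multiple of their LCM.
87 = 3 × 29
667 = 23 × 29
377 = 13 × 29
LCM(87, 667, 377) = 3 × 13 × 23 × 29 = 26013.
Smallest multiple of 26013 that is ≥ 92097: ⌈92097/26013⌉ × 26013 = 4 × 26013 = 104052.

104052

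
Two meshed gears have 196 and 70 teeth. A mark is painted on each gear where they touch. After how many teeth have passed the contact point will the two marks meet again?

980 teeth

They coincide at every common multiple of the periods; the first is the LCM.
196 = 2^2 × 7^2
70 = 2 × 5 × 7
LCM(196, 70) = 2^2 × 5 × 7^2 = 980.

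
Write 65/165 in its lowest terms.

65 = 5 × 13
165 = 3 × 5 × 11
gcd(65, 165) = 5.
Divide numerator and denominator by 5: 65/165 = 13/33.

13/33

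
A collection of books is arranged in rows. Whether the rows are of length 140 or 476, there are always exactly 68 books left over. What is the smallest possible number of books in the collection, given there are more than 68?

2448

N − 68 must be a common multiple of 140 and 476.
140 = 2^2 × 5 × 7
476 = 2^2 × 7 × 17
LCM(140, 476) = 2^2 × 5 × 7 × 17 = 2380.
Smallest N > 68 is LCM + 68 = 2380 + 68 = 2448.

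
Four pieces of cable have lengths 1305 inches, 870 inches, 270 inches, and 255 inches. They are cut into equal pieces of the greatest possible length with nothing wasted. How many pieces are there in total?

Piece length = gcd(1305, 870, 270, 255).
1305 = 3^2 × 5 × 29
870 = 2 × 3 × 5 × 29
270 = 2 × 3^3 × 5
255 = 3 × 5 × 17
gcd(1305, 870, 270, 255) = 3 × 5 = 15.
Total pieces = 1305/15 + 870/15 + 270/15 + 255/15 = 87 + 58 + 18 + 17 = 180.

180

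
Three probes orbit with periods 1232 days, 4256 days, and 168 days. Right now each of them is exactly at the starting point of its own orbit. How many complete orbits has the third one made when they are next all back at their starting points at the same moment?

They are all back at their starting positions together after one LCM of the periods.
1232 = 2^4 × 7 × 11
4256 = 2^5 × 7 × 19
168 = 2^3 × 3 × 7
LCM(1232, 4256, 168) = 2^5 × 3 × 7 × 11 × 19 = 140448.
Orbits for period 168: 140448 / 168 = 836.

836 orbits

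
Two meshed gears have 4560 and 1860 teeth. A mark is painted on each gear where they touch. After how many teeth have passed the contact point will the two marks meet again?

The first simultaneous occurrence is after LCM of the individual periods.
4560 = 2^4 × 3 × 5 × 19
1860 = 2^2 × 3 × 5 × 31
LCM(4560, 1860) = 2^4 × 3 × 5 × 19 × 31 = 141360.

141360 teeth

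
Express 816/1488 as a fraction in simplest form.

816 = 2^4 × 3 × 17
1488 = 2^4 × 3 × 31
gcd(816, 1488) = 2^4 × 3 = 48.
Divide numerator and denominator by 48: 816/1488 = 17/31.

17/31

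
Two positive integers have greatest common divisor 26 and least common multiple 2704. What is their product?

For any two positive integers, gcd × lcm = product = 26 × 2704 = 70304.

70304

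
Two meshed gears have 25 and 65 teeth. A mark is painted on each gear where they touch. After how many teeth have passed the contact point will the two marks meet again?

325 teeth

They coincide at every common multiple of the periods; the first is the LCM.
25 = 5^2
65 = 5 × 13
LCM(25, 65) = 5^2 × 13 = 325.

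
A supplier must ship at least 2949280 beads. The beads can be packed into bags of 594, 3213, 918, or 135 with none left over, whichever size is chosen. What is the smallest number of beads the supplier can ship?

The number of beads must be a common multiple of 594, 3213, 918, and 135, so a multiple of their LCM.
594 = 2 × 3^3 × 11
3213 = 3^3 × 7 × 17
918 = 2 × 3^3 × 17
135 = 3^3 × 5
LCM(594, 3213, 918, 135) = 2 × 3^3 × 5 × 7 × 11 × 17 = 353430.
Smallest multiple of 353430 that is ≥ 2949280: ⌈2949280/353430⌉ × 353430 = 9 × 353430 = 3180870.

3180870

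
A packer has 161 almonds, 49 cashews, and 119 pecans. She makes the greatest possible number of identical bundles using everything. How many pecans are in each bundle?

17

Number of bundles = gcd(161, 49, 119).
161 = 7 × 23
49 = 7^2
119 = 7 × 17
gcd(161, 49, 119) = 7.
pecans per bundle = 119 / 7 = 17.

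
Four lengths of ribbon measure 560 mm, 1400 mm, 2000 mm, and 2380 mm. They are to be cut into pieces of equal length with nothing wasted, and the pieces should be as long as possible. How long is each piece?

20 mm

The greatest length dividing all of 560, 1400, 2000, and 2380 is their gcd.
560 = 2^4 × 5 × 7
1400 = 2^3 × 5^2 × 7
2000 = 2^4 × 5^3
2380 = 2^2 × 5 × 7 × 17
gcd(560, 1400, 2000, 2380) = 2^2 × 5 = 20.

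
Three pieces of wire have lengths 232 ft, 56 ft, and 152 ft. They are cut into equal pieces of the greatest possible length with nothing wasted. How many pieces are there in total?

55

Piece length = gcd(232, 56, 152).
232 = 2^3 × 29
56 = 2^3 × 7
152 = 2^3 × 19
gcd(232, 56, 152) = 2^3 = 8.
Total pieces = 232/8 + 56/8 + 152/8 = 29 + 7 + 19 = 55.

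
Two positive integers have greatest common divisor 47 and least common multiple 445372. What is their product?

20932484

For any two positive integers, gcd × lcm = product = 47 × 445372 = 20932484.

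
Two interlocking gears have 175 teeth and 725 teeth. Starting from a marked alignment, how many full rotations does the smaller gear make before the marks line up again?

They are all back at their starting positions together after one LCM of the periods.
175 = 5^2 × 7
725 = 5^2 × 29
LCM(175, 725) = 5^2 × 7 × 29 = 5075.
Rotations for period 175: 5075 / 175 = 29.

29 rotations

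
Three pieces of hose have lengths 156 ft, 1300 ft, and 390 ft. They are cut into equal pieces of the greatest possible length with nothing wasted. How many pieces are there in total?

Piece length = gcd(156, 1300, 390).
156 = 2^2 × 3 × 13
1300 = 2^2 × 5^2 × 13
390 = 2 × 3 × 5 × 13
gcd(156, 1300, 390) = 2 × 13 = 26.
Total pieces = 156/26 + 1300/26 + 390/26 = 6 + 50 + 15 = 71.

71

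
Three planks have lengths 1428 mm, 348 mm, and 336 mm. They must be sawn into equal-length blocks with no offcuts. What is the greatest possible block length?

12 mm

The block length must divide every plank, so the greatest is gcd(1428, 348, 336).
1428 = 2^2 × 3 × 7 × 17
348 = 2^2 × 3 × 29
336 = 2^4 × 3 × 7
gcd(1428, 348, 336) = 2^2 × 3 = 12.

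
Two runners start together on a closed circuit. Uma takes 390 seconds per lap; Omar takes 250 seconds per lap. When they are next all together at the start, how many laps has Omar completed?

39 laps

The first common completion time is the LCM of the periods.
390 = 2 × 3 × 5 × 13
250 = 2 × 5^3
LCM(390, 250) = 2 × 3 × 5^3 × 13 = 9750.
Laps for period 250: 9750 / 250 = 39.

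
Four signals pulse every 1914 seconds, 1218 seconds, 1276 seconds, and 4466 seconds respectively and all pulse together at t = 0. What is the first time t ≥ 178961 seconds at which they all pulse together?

Joint pulses occur at multiples of LCM(1914, 1218, 1276, 4466).
1914 = 2 × 3 × 11 × 29
1218 = 2 × 3 × 7 × 29
1276 = 2^2 × 11 × 29
4466 = 2 × 7 × 11 × 29
LCM(1914, 1218, 1276, 4466) = 2^2 × 3 × 7 × 11 × 29 = 26796.
Smallest multiple of 26796 that is ≥ 178961: ⌈178961/26796⌉ × 26796 = 7 × 26796 = 187572.

187572 seconds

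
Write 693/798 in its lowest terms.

693 = 3^2 × 7 × 11
798 = 2 × 3 × 7 × 19
gcd(693, 798) = 3 × 7 = 21.
Divide numerator and denominator by 21: 693/798 = 33/38.

33/38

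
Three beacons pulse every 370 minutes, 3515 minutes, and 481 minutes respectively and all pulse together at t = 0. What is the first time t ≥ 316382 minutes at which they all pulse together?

Joint pulses occur at multiples of LCM(370, 3515, 481).
370 = 2 × 5 × 37
3515 = 5 × 19 × 37
481 = 13 × 37
LCM(370, 3515, 481) = 2 × 5 × 13 × 19 × 37 = 91390.
Smallest multiple of 91390 that is ≥ 316382: ⌈316382/91390⌉ × 91390 = 4 × 91390 = 365560.

365560 minutes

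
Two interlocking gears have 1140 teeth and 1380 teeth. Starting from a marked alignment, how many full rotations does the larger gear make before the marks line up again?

They are all back at their starting positions together after one LCM of the periods.
1140 = 2^2 × 3 × 5 × 19
1380 = 2^2 × 3 × 5 × 23
LCM(1140, 1380) = 2^2 × 3 × 5 × 19 × 23 = 26220.
Rotations for period 1380: 26220 / 1380 = 19.

19 rotations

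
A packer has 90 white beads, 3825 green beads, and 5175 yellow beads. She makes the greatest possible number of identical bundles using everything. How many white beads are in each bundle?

2

Number of bundles = gcd(90, 3825, 5175).
90 = 2 × 3^2 × 5
3825 = 3^2 × 5^2 × 17
5175 = 3^2 × 5^2 × 23
gcd(90, 3825, 5175) = 3^2 × 5 = 45.
white beads per bundle = 90 / 45 = 2.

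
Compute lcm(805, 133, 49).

107065

805 = 5 × 7 × 23
133 = 7 × 19
49 = 7^2
LCM(805, 133, 49) = 5 × 7^2 × 19 × 23 = 107065.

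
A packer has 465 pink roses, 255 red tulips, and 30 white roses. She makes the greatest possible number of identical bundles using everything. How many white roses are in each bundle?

Number of bundles = gcd(465, 255, 30).
465 = 3 × 5 × 31
255 = 3 × 5 × 17
30 = 2 × 3 × 5
gcd(465, 255, 30) = 3 × 5 = 15.
white roses per bundle = 30 / 15 = 2.

2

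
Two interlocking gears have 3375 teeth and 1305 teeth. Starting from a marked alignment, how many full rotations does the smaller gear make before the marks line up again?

All finish a whole number of cycles simultaneously at t = LCM of the periods.
3375 = 3^3 × 5^3
1305 = 3^2 × 5 × 29
LCM(3375, 1305) = 3^3 × 5^3 × 29 = 97875.
Rotations for period 1305: 97875 / 1305 = 75.

75 rotations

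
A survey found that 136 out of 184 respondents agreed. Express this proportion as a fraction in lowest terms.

136 = 2^3 × 17
184 = 2^3 × 23
gcd(136, 184) = 2^3 = 8.
Divide numerator and denominator by 8: 136/184 = 17/23.

17/23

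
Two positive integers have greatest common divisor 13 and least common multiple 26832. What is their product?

For any two positive integers, gcd × lcm = product = 13 × 26832 = 348816.

348816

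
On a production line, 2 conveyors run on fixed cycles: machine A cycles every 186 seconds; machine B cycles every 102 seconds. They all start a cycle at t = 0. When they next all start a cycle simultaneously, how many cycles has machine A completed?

17 cycles

All finish a whole number of cycles simultaneously at t = LCM of the periods.
186 = 2 × 3 × 31
102 = 2 × 3 × 17
LCM(186, 102) = 2 × 3 × 17 × 31 = 3162.
Cycles for period 186: 3162 / 186 = 17.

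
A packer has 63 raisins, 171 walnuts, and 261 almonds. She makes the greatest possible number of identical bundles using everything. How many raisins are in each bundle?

Number of bundles = gcd(63, 171, 261).
63 = 3^2 × 7
171 = 3^2 × 19
261 = 3^2 × 29
gcd(63, 171, 261) = 3^2 = 9.
raisins per bundle = 63 / 9 = 7.

7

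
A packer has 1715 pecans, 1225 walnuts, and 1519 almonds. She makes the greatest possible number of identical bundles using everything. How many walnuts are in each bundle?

25

Number of bundles = gcd(1715, 1225, 1519).
1715 = 5 × 7^3
1225 = 5^2 × 7^2
1519 = 7^2 × 31
gcd(1715, 1225, 1519) = 7^2 = 49.
walnuts per bundle = 1225 / 49 = 25.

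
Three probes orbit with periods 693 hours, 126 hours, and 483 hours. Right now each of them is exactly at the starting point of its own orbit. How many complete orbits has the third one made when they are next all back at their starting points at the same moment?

66 orbits

They are all back at their starting positions together after one LCM of the periods.
693 = 3^2 × 7 × 11
126 = 2 × 3^2 × 7
483 = 3 × 7 × 23
LCM(693, 126, 483) = 2 × 3^2 × 7 × 11 × 23 = 31878.
Orbits for period 483: 31878 / 483 = 66.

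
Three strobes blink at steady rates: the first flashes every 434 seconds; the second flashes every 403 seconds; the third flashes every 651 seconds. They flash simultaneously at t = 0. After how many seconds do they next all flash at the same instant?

16926 seconds

The first simultaneous occurrence is after LCM of the individual periods.
434 = 2 × 7 × 31
403 = 13 × 31
651 = 3 × 7 × 31
LCM(434, 403, 651) = 2 × 3 × 7 × 13 × 31 = 16926.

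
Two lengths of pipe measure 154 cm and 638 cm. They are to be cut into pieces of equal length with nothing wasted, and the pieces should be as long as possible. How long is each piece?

By the Euclidean algorithm:
638 = 4 × 154 + 22
154 = 7 × 22 + 0
gcd(154, 638) = 22.

22 cm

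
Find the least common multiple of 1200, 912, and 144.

1200 = 2^4 × 3 × 5^2
912 = 2^4 × 3 × 19
144 = 2^4 × 3^2
LCM(1200, 912, 144) = 2^4 × 3^2 × 5^2 × 19 = 68400.

68400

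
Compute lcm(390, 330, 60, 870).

248820

390 = 2 × 3 × 5 × 13
330 = 2 × 3 × 5 × 11
60 = 2^2 × 3 × 5
870 = 2 × 3 × 5 × 29
LCM(390, 330, 60, 870) = 2^2 × 3 × 5 × 11 × 13 × 29 = 248820.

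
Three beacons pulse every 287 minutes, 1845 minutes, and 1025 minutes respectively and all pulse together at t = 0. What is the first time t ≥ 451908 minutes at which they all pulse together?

452025 minutes

Joint pulses occur at multiples of LCM(287, 1845, 1025).
287 = 7 × 41
1845 = 3^2 × 5 × 41
1025 = 5^2 × 41
LCM(287, 1845, 1025) = 3^2 × 5^2 × 7 × 41 = 64575.
Smallest multiple of 64575 that is ≥ 451908: ⌈451908/64575⌉ × 64575 = 7 × 64575 = 452025.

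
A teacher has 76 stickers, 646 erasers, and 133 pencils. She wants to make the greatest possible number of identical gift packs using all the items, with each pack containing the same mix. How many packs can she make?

The pack count must divide each quantity, so the greatest is gcd(76, 646, 133).
76 = 2^2 × 19
646 = 2 × 17 × 19
133 = 7 × 19
gcd(76, 646, 133) = 19.

19 packs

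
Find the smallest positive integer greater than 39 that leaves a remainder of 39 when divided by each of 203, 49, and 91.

N − 39 must be a common multiple of 203, 49, and 91.
203 = 7 × 29
49 = 7^2
91 = 7 × 13
LCM(203, 49, 91) = 7^2 × 13 × 29 = 18473.
Smallest N > 39 is LCM + 39 = 18473 + 39 = 18512.

18512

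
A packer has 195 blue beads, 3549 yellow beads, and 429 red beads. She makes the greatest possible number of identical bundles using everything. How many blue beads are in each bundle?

5

Number of bundles = gcd(195, 3549, 429).
195 = 3 × 5 × 13
3549 = 3 × 7 × 13^2
429 = 3 × 11 × 13
gcd(195, 3549, 429) = 3 × 13 = 39.
blue beads per bundle = 195 / 39 = 5.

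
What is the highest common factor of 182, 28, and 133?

182 = 2 × 7 × 13
28 = 2^2 × 7
133 = 7 × 19
gcd(182, 28, 133) = 7.

7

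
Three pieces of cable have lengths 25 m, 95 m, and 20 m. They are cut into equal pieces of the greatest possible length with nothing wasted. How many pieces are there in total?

Piece length = gcd(25, 95, 20).
25 = 5^2
95 = 5 × 19
20 = 2^2 × 5
gcd(25, 95, 20) = 5.
Total pieces = 25/5 + 95/5 + 20/5 = 5 + 19 + 4 = 28.

28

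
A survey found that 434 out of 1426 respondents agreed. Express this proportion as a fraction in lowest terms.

7/23

434 = 2 × 7 × 31
1426 = 2 × 23 × 31
gcd(434, 1426) = 2 × 31 = 62.
Divide numerator and denominator by 62: 434/1426 = 7/23.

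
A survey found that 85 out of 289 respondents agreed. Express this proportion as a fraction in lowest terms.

5/17

85 = 5 × 17
289 = 17^2
gcd(85, 289) = 17.
Divide numerator and denominator by 17: 85/289 = 5/17.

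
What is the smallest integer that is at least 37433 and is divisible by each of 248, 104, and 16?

The integer must be a common multiple of 248, 104, and 16, so a multiple of their LCM.
248 = 2^3 × 31
104 = 2^3 × 13
16 = 2^4
LCM(248, 104, 16) = 2^4 × 13 × 31 = 6448.
Smallest multiple of 6448 that is ≥ 37433: ⌈37433/6448⌉ × 6448 = 6 × 6448 = 38688.

38688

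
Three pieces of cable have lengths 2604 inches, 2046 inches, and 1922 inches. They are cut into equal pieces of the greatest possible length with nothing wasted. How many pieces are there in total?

Piece length = gcd(2604, 2046, 1922).
2604 = 2^2 × 3 × 7 × 31
2046 = 2 × 3 × 11 × 31
1922 = 2 × 31^2
gcd(2604, 2046, 1922) = 2 × 31 = 62.
Total pieces = 2604/62 + 2046/62 + 1922/62 = 42 + 33 + 31 = 106.

106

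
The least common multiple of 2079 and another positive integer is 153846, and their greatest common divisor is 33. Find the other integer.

gcd × lcm = product of the two integers, so the other integer is (33 × 153846) / 2079 = 2442.

2442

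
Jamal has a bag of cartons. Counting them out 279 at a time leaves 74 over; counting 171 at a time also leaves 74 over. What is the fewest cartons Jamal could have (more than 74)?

5375

N − 74 must be a common multiple of 279 and 171.
279 = 3^2 × 31
171 = 3^2 × 19
LCM(279, 171) = 3^2 × 19 × 31 = 5301.
Smallest N > 74 is LCM + 74 = 5301 + 74 = 5375.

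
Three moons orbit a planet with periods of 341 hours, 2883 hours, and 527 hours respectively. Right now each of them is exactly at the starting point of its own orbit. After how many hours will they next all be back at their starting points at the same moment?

539121 hours

We need the least common multiple of the intervals.
341 = 11 × 31
2883 = 3 × 31^2
527 = 17 × 31
LCM(341, 2883, 527) = 3 × 11 × 17 × 31^2 = 539121.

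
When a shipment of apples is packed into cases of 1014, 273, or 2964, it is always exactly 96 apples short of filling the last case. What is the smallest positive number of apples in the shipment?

269628

Being 96 short of a full case of size k means N ≡ −96 (mod k), i.e. N + 96 is a multiple of each size.
1014 = 2 × 3 × 13^2
273 = 3 × 7 × 13
2964 = 2^2 × 3 × 13 × 19
LCM(1014, 273, 2964) = 2^2 × 3 × 7 × 13^2 × 19 = 269724.
Smallest positive N is 269724 − 96 = 269628.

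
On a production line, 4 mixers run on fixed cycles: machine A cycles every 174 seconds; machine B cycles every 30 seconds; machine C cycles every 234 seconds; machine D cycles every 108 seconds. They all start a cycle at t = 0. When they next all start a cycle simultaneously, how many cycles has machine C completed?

They are all back at their starting positions together after one LCM of the periods.
174 = 2 × 3 × 29
30 = 2 × 3 × 5
234 = 2 × 3^2 × 13
108 = 2^2 × 3^3
LCM(174, 30, 234, 108) = 2^2 × 3^3 × 5 × 13 × 29 = 203580.
Cycles for period 234: 203580 / 234 = 870.

870 cycles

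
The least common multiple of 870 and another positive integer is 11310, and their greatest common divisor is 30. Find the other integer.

gcd × lcm = product of the two integers, so the other integer is (30 × 11310) / 870 = 390.

390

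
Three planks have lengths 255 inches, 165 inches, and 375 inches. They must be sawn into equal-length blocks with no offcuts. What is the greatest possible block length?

15 inches

This is the greatest common divisor of 255, 165, and 375.
255 = 3 × 5 × 17
165 = 3 × 5 × 11
375 = 3 × 5^3
gcd(255, 165, 375) = 3 × 5 = 15.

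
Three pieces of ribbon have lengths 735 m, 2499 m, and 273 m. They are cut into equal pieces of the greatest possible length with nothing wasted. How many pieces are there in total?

167

Piece length = gcd(735, 2499, 273).
735 = 3 × 5 × 7^2
2499 = 3 × 7^2 × 17
273 = 3 × 7 × 13
gcd(735, 2499, 273) = 3 × 7 = 21.
Total pieces = 735/21 + 2499/21 + 273/21 = 35 + 119 + 13 = 167.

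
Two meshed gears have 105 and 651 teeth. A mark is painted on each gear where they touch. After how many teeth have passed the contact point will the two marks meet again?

3255 teeth

We need the least common multiple of the intervals.
105 = 3 × 5 × 7
651 = 3 × 7 × 31
LCM(105, 651) = 3 × 5 × 7 × 31 = 3255.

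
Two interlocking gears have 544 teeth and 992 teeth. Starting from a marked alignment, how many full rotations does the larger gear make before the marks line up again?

The first common completion time is the LCM of the periods.
544 = 2^5 × 17
992 = 2^5 × 31
LCM(544, 992) = 2^5 × 17 × 31 = 16864.
Rotations for period 992: 16864 / 992 = 17.

17 rotations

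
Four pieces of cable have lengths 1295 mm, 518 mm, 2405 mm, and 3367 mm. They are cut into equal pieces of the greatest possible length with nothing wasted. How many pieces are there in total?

205

Piece length = gcd(1295, 518, 2405, 3367).
1295 = 5 × 7 × 37
518 = 2 × 7 × 37
2405 = 5 × 13 × 37
3367 = 7 × 13 × 37
gcd(1295, 518, 2405, 3367) = 37.
Total pieces = 1295/37 + 518/37 + 2405/37 + 3367/37 = 35 + 14 + 65 + 91 = 205.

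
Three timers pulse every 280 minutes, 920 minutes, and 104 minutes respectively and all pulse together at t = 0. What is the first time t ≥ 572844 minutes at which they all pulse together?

586040 minutes

Joint pulses occur at multiples of LCM(280, 920, 104).
280 = 2^3 × 5 × 7
920 = 2^3 × 5 × 23
104 = 2^3 × 13
LCM(280, 920, 104) = 2^3 × 5 × 7 × 13 × 23 = 83720.
Smallest multiple of 83720 that is ≥ 572844: ⌈572844/83720⌉ × 83720 = 7 × 83720 = 586040.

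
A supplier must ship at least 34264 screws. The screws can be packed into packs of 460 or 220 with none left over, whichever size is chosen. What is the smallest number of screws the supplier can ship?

35420

The number of screws must be a common multiple of 460 and 220, so a multiple of their LCM.
460 = 2^2 × 5 × 23
220 = 2^2 × 5 × 11
LCM(460, 220) = 2^2 × 5 × 11 × 23 = 5060.
Smallest multiple of 5060 that is ≥ 34264: ⌈34264/5060⌉ × 5060 = 7 × 5060 = 35420.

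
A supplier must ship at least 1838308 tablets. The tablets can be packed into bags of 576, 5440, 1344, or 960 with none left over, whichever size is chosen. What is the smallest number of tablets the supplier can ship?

The number of tablets must be a common multiple of 576, 5440, 1344, and 960, so a multiple of their LCM.
576 = 2^6 × 3^2
5440 = 2^6 × 5 × 17
1344 = 2^6 × 3 × 7
960 = 2^6 × 3 × 5
LCM(576, 5440, 1344, 960) = 2^6 × 3^2 × 5 × 7 × 17 = 342720.
Smallest multiple of 342720 that is ≥ 1838308: ⌈1838308/342720⌉ × 342720 = 6 × 342720 = 2056320.

2056320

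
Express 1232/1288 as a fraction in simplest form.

1232 = 2^4 × 7 × 11
1288 = 2^3 × 7 × 23
gcd(1232, 1288) = 2^3 × 7 = 56.
Divide numerator and denominator by 56: 1232/1288 = 22/23.

22/23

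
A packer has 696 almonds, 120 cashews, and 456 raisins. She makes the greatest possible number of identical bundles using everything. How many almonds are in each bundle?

Number of bundles = gcd(696, 120, 456).
696 = 2^3 × 3 × 29
120 = 2^3 × 3 × 5
456 = 2^3 × 3 × 19
gcd(696, 120, 456) = 2^3 × 3 = 24.
almonds per bundle = 696 / 24 = 29.

29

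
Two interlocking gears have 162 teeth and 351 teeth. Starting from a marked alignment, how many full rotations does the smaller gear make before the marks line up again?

13 rotations

All finish a whole number of cycles simultaneously at t = LCM of the periods.
162 = 2 × 3^4
351 = 3^3 × 13
LCM(162, 351) = 2 × 3^4 × 13 = 2106.
Rotations for period 162: 2106 / 162 = 13.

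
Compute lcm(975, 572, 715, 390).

975 = 3 × 5^2 × 13
572 = 2^2 × 11 × 13
715 = 5 × 11 × 13
390 = 2 × 3 × 5 × 13
LCM(975, 572, 715, 390) = 2^2 × 3 × 5^2 × 11 × 13 = 42900.

42900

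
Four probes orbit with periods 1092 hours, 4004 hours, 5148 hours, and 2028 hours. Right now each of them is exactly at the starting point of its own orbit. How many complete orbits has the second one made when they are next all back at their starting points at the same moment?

They are all back at their starting positions together after one LCM of the periods.
1092 = 2^2 × 3 × 7 × 13
4004 = 2^2 × 7 × 11 × 13
5148 = 2^2 × 3^2 × 11 × 13
2028 = 2^2 × 3 × 13^2
LCM(1092, 4004, 5148, 2028) = 2^2 × 3^2 × 7 × 11 × 13^2 = 468468.
Orbits for period 4004: 468468 / 4004 = 117.

117 orbits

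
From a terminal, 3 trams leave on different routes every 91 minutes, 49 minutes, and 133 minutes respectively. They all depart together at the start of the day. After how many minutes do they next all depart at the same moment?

The first simultaneous occurrence is after LCM of the individual periods.
91 = 7 × 13
49 = 7^2
133 = 7 × 19
LCM(91, 49, 133) = 7^2 × 13 × 19 = 12103.

12103 minutes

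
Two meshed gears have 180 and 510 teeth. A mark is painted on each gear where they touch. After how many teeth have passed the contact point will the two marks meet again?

They coincide at every common multiple of the periods; the first is the LCM.
180 = 2^2 × 3^2 × 5
510 = 2 × 3 × 5 × 17
LCM(180, 510) = 2^2 × 3^2 × 5 × 17 = 3060.

3060 teeth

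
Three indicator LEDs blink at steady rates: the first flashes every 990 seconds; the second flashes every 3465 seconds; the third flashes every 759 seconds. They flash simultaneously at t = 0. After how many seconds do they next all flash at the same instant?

159390 seconds

We need the least common multiple of the intervals.
990 = 2 × 3^2 × 5 × 11
3465 = 3^2 × 5 × 7 × 11
759 = 3 × 11 × 23
LCM(990, 3465, 759) = 2 × 3^2 × 5 × 7 × 11 × 23 = 159390.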